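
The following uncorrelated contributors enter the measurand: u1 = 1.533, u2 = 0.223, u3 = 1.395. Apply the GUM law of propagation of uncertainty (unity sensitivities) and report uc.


uc = sqrt(1.533^2 + 0.223^2 + 1.395^2)
uc = sqrt(4.345843)
uc = 2.0847

2.0847


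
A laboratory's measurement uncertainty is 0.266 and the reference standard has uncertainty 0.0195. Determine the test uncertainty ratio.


TUR = u_lab / u_ref
= 0.266 / 0.0195
= 13.6410

13.6410


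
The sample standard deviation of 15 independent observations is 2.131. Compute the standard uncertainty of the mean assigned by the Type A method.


u_A = s / sqrt(n)
u_A = 2.131 / sqrt(15)
u_A = 2.131 / 3.8729833
u_A = 0.5502

0.5502


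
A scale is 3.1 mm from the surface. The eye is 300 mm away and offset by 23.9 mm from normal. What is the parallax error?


error = h * offset / d
= 3.1 * 23.9 / 300
= 0.2470

0.2470


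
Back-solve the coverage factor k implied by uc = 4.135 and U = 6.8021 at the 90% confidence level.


k = U / uc
k = 6.8021 / 4.135
k = 1.645

1.645


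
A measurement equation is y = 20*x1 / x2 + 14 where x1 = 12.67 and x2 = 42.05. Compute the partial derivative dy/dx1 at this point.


y = 20*x1 / x2 + 14
dy/dx1 = 20/x2
Evaluate at x2 = 42.05: c1 = 20 / 42.05
c1 = 0.4756

0.4756


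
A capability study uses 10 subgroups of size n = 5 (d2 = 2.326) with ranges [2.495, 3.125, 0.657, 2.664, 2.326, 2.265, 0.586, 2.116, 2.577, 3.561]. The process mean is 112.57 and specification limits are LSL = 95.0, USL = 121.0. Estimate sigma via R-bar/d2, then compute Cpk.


R_bar = (2.495 + 3.125 + 0.657 + 2.664 + 2.326 + 2.265 + 0.586 + 2.116 + 2.577 + 3.561) / 10 = 2.2372
sigma = R_bar / d2 = 2.2372 / 2.326 = 0.96182287
Cp = (USL - LSL)/(6*sigma) = (121.0 - 95.0)/(6*0.96182287) = 4.5053
Cpu = (121.0 - 112.57)/(3*0.96182287) = 2.9215
Cpl = (112.57 - 95.0)/(3*0.96182287) = 6.0891
Cpk = min(Cpu, Cpl) = 2.9215

2.9215


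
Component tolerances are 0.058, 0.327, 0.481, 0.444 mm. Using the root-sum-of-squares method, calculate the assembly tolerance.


RSS = sqrt(0.058^2 + 0.327^2 + 0.481^2 + 0.444^2)
= sqrt(0.53879)
= 0.7340

0.7340


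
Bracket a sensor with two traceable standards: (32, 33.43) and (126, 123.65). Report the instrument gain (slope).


slope = (y2 - y1) / (x2 - x1)
= (123.65 - 33.43) / (126 - 32)
= 90.2200 / 94
= 0.9598

0.9598


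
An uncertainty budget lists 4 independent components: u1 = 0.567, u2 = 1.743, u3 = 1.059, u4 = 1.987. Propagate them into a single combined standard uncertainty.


uc = sqrt(0.567^2 + 1.743^2 + 1.059^2 + 1.987^2)
uc = sqrt(8.429188)
uc = 2.9033

2.9033


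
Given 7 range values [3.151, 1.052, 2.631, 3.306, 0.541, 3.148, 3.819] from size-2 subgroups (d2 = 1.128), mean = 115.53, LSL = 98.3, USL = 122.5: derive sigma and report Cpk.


R_bar = (3.151 + 1.052 + 2.631 + 3.306 + 0.541 + 3.148 + 3.819) / 7 = 2.5211429
sigma = R_bar / d2 = 2.5211429 / 1.128 = 2.2350558
Cp = (USL - LSL)/(6*sigma) = (122.5 - 98.3)/(6*2.2350558) = 1.8046
Cpu = (122.5 - 115.53)/(3*2.2350558) = 1.0395
Cpl = (115.53 - 98.3)/(3*2.2350558) = 2.5697
Cpk = min(Cpu, Cpl) = 1.0395

1.0395


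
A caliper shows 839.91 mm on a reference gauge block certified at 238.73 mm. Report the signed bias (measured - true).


Systematic error = measured - true
= 839.91 - 238.73
= 601.1800

601.1800


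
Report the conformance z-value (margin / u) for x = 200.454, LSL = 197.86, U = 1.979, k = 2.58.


u = U / k = 1.979 / 2.58 = 0.76705426
margin = |LSL - x| = |197.86 - 200.454| = 2.594
z = margin / u = 2.594 / 0.76705426
z = 3.3818

3.3818


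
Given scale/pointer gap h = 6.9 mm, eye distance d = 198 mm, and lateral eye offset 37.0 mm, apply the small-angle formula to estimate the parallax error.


error = h * offset / d
= 6.9 * 37.0 / 198
= 1.2894

1.2894


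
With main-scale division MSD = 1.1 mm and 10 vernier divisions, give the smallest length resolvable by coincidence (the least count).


LC = MSD / n_div
= 1.1 / 10
= 0.1100

0.1100


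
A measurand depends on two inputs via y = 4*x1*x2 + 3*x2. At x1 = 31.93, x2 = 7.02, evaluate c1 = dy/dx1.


y = 4*x1*x2 + 3*x2
dy/dx1 = 4*x2
Evaluate at x2 = 7.02: c1 = 4 * 7.02
c1 = 28.0800

28.0800


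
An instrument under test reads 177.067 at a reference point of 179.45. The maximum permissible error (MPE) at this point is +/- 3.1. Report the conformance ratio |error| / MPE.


e = indication - reference = 177.067 - 179.45 = -2.3830
|e| = 2.3830
ratio = |e| / MPE = 2.3830 / 3.1
ratio = 0.7687

0.7687


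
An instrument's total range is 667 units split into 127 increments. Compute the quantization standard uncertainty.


resolution = range / divisions
resolution = 667 / 127 = 5.2519685
u_res = resolution / (2*sqrt(3))
u_res = 5.2519685 / 3.4641016
u_res = 1.5161

1.5161


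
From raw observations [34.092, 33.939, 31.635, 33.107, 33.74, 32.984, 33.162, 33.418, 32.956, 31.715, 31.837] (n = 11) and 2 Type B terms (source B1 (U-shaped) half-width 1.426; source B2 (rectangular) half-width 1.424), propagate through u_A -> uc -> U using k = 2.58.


mean = (34.092 + 33.939 + 31.635 + 33.107 + 33.74 + 32.984 + 33.162 + 33.418 + 32.956 + 31.715 + 31.837) / 11 = 32.96227273
s = sqrt(sum((x - mean)^2)/(n-1)) = 0.8767985
u_A = s / sqrt(n) = 0.8767985 / sqrt(11) = 0.26436469
u_B1 = 1.426 / sqrt(2) = 1.0083343
u_B2 = 1.424 / sqrt(3) = 0.82214678
uc = sqrt(0.26436469^2 + 1.0083343^2 + 0.82214678^2) = 1.3276114
U = k * uc = 2.58 * 1.3276114
U = 3.4252

3.4252


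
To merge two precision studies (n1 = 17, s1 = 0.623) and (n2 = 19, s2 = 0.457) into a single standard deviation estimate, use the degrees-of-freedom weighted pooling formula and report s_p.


s_p = sqrt(((n1-1)*s1^2 + (n2-1)*s2^2) / (n1+n2-2))
numerator = (17-1)*0.623^2 + (19-1)*0.457^2 = 6.210064 + 3.759282 = 9.969346
denominator = 17 + 19 - 2 = 34
s_p^2 = 9.969346 / 34 = 0.29321606
s_p = sqrt(0.29321606) = 0.5415

0.5415


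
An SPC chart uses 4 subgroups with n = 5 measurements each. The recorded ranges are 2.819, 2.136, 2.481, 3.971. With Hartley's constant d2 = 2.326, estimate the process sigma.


R_bar = (2.819 + 2.136 + 2.481 + 3.971) / 4
R_bar = 11.407 / 4 = 2.85175
sigma_hat = R_bar / d2 = 2.85175 / 2.326 = 1.2260

1.2260


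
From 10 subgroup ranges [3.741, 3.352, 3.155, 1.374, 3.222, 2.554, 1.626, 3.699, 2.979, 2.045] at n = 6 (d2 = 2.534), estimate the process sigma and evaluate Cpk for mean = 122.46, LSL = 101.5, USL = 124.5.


R_bar = (3.741 + 3.352 + 3.155 + 1.374 + 3.222 + 2.554 + 1.626 + 3.699 + 2.979 + 2.045) / 10 = 2.7747
sigma = R_bar / d2 = 2.7747 / 2.534 = 1.0949882
Cp = (USL - LSL)/(6*sigma) = (124.5 - 101.5)/(6*1.0949882) = 3.5008
Cpu = (124.5 - 122.46)/(3*1.0949882) = 0.6210
Cpl = (122.46 - 101.5)/(3*1.0949882) = 6.3806
Cpk = min(Cpu, Cpl) = 0.6210

0.6210


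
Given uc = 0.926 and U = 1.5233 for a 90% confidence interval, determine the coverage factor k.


k = U / uc
k = 1.5233 / 0.926
k = 1.645

1.645


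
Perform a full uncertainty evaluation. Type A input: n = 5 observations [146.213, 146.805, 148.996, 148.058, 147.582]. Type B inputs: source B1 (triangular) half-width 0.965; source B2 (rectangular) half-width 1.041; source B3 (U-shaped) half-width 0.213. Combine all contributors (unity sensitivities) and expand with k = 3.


mean = (146.213 + 146.805 + 148.996 + 148.058 + 147.582) / 5 = 147.5308
s = sqrt(sum((x - mean)^2)/(n-1)) = 1.0829075
u_A = s / sqrt(n) = 1.0829075 / sqrt(5) = 0.48429096
u_B1 = 0.965 / sqrt(6) = 0.3939596
u_B2 = 1.041 / sqrt(3) = 0.60102163
u_B3 = 0.213 / sqrt(2) = 0.15061374
uc = sqrt(0.48429096^2 + 0.3939596^2 + 0.60102163^2 + 0.15061374^2) = 0.87957569
U = k * uc = 3 * 0.87957569
U = 2.6387

2.6387


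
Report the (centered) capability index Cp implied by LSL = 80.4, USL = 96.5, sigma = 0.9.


Cp = (USL - LSL) / (6 * sigma)
= (96.5 - 80.4) / (6 * 0.9)
= 16.1000 / 5.4000
= 2.9815

2.9815


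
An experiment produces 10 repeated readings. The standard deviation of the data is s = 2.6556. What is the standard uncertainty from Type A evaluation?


u_A = s / sqrt(n)
u_A = 2.6556 / sqrt(10)
u_A = 2.6556 / 3.1622777
u_A = 0.8398

0.8398


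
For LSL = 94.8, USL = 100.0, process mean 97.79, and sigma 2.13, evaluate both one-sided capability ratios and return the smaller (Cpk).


Cpu = (USL - mean) / (3*sigma) = (100.0 - 97.79) / (3*2.13) = 0.3459
Cpl = (mean - LSL) / (3*sigma) = (97.79 - 94.8) / (3*2.13) = 0.4679
Cpk = min(Cpu, Cpl) = 0.3459

0.3459


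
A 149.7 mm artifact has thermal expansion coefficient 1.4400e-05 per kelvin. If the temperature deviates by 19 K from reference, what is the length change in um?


dL = L * alpha * dT
= 149.7 * 1.4400e-05 * 19
= 0.0409579 mm
dL_um = 0.0409579 * 1000 = 40.9579 um

40.9579


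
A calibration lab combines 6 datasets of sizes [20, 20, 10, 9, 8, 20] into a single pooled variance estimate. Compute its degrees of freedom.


nu = sum_i (n_i - 1)
nu = ((20 - 1) + (20 - 1) + (10 - 1) + (9 - 1) + (8 - 1) + (20 - 1))
nu = 19 + 19 + 9 + 8 + 7 + 19
nu = 81

81


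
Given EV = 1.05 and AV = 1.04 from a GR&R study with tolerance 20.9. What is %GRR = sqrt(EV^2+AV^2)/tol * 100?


GRR = sqrt(EV^2 + AV^2) = sqrt(1.05^2 + 1.04^2) = 1.4778701
%GRR = GRR / tol * 100 = 1.4778701 / 20.9 * 100
%GRR = 7.0711

7.0711


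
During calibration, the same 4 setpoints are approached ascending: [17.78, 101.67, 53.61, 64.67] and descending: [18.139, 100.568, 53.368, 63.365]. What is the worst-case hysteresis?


|17.78 - 18.139| = 0.3590
|101.67 - 100.568| = 1.1020
|53.61 - 53.368| = 0.2420
|64.67 - 63.365| = 1.3050
hysteresis = max(diffs) = 1.3050

1.3050


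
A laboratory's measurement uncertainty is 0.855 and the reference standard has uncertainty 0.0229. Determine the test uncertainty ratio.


TUR = u_lab / u_ref
= 0.855 / 0.0229
= 37.3362

37.3362


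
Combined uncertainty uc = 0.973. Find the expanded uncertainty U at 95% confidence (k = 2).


U = k * uc
U = 2 * 0.973
U = 1.9460

1.9460


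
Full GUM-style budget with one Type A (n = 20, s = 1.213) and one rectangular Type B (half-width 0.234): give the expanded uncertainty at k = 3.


u_A = s / sqrt(n) = 1.213 / sqrt(20) = 0.27123505
u_B = half_width / sqrt(3) = 0.234 / sqrt(3) = 0.13509996
uc = sqrt(u_A^2 + u_B^2) = sqrt(0.27123505^2 + 0.13509996^2) = 0.3030189
U = k * uc = 3 * 0.3030189
U = 0.9091

0.9091


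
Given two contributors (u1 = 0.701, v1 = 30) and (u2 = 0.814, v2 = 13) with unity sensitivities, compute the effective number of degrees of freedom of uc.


uc = sqrt(u1^2 + u2^2) = sqrt(0.701^2 + 0.814^2) = 1.0742425
v_eff = uc^4 / (u1^4/v1 + u2^4/v2)
= 1.0742425^4 / (0.701^4/30 + 0.814^4/13)
= 1.331709 / 0.041820969
v_eff = 31.8431

31.8431


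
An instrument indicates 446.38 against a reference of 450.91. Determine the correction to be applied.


Correction = standard - reading
= 450.91 - 446.38
= 4.5300

4.5300


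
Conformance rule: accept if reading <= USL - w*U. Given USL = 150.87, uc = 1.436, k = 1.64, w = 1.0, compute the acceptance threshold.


U = k * uc = 1.64 * 1.436 = 2.35504
guard band g = w * U = 1.0 * 2.35504 = 2.35504
AL = USL - g = 150.87 - 2.35504
AL = 148.5150

148.5150


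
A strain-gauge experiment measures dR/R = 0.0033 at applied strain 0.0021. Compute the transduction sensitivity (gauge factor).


GF = (dR/R) / epsilon
= 0.0033 / 0.0021
= 1.5714

1.5714


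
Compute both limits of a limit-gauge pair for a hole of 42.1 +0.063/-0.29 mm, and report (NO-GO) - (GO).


GO = nominal - lower_tol (smallest hole = maximum material condition)
GO = 42.1 - 0.29 = 41.81
NO-GO = nominal + upper_tol (largest hole = least material condition)
NO-GO = 42.1 + 0.063 = 42.163
spread = NO-GO - GO = 42.163 - 41.81 = 0.3530

0.3530


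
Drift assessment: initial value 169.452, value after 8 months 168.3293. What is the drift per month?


rate = (v2 - v1) / months
= (168.3293 - 169.452) / 8
= -1.1227 / 8
= -0.1403

-0.1403


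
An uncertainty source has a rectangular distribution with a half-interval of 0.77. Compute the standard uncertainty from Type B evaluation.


u_B = half_width / sqrt(3)
u_B = 0.77 / 1.7320508
u_B = 0.4446

0.4446


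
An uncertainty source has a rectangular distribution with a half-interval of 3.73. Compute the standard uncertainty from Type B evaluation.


u_B = half_width / sqrt(3)
u_B = 3.73 / 1.7320508
u_B = 2.1535

2.1535


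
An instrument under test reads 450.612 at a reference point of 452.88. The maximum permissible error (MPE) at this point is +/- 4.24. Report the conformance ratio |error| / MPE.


e = indication - reference = 450.612 - 452.88 = -2.2680
|e| = 2.2680
ratio = |e| / MPE = 2.2680 / 4.24
ratio = 0.5349

0.5349


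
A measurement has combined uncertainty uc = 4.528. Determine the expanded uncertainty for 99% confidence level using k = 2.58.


U = k * uc
U = 2.58 * 4.528
U = 11.6822

11.6822


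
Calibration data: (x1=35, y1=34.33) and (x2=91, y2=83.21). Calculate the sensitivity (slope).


slope = (y2 - y1) / (x2 - x1)
= (83.21 - 34.33) / (91 - 35)
= 48.8800 / 56
= 0.8729

0.8729


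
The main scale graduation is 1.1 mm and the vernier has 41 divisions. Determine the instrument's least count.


LC = MSD / n_div
= 1.1 / 41
= 0.0268

0.0268


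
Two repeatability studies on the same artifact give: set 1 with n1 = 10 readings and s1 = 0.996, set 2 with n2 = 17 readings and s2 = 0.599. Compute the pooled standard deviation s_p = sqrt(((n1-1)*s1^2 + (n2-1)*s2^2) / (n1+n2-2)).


s_p = sqrt(((n1-1)*s1^2 + (n2-1)*s2^2) / (n1+n2-2))
numerator = (10-1)*0.996^2 + (17-1)*0.599^2 = 8.928144 + 5.740816 = 14.66896
denominator = 10 + 17 - 2 = 25
s_p^2 = 14.66896 / 25 = 0.5867584
s_p = sqrt(0.5867584) = 0.7660

0.7660


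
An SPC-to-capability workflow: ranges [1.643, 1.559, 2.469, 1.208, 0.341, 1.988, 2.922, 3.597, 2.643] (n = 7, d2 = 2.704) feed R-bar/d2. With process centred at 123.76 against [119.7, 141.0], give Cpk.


R_bar = (1.643 + 1.559 + 2.469 + 1.208 + 0.341 + 1.988 + 2.922 + 3.597 + 2.643) / 9 = 2.0411111
sigma = R_bar / d2 = 2.0411111 / 2.704 = 0.75484878
Cp = (USL - LSL)/(6*sigma) = (141.0 - 119.7)/(6*0.75484878) = 4.7029
Cpu = (141.0 - 123.76)/(3*0.75484878) = 7.6130
Cpl = (123.76 - 119.7)/(3*0.75484878) = 1.7929
Cpk = min(Cpu, Cpl) = 1.7929

1.7929


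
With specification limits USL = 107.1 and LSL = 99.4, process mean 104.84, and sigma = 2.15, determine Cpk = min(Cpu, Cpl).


Cpu = (USL - mean) / (3*sigma) = (107.1 - 104.84) / (3*2.15) = 0.3504
Cpl = (mean - LSL) / (3*sigma) = (104.84 - 99.4) / (3*2.15) = 0.8434
Cpk = min(Cpu, Cpl) = 0.3504

0.3504


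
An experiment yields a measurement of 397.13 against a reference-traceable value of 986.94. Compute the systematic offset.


Systematic error = measured - true
= 397.13 - 986.94
= -589.8100

-589.8100


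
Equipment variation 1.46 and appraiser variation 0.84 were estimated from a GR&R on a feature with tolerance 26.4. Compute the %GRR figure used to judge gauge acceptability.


GRR = sqrt(EV^2 + AV^2) = sqrt(1.46^2 + 0.84^2) = 1.684399
%GRR = GRR / tol * 100 = 1.684399 / 26.4 * 100
%GRR = 6.3803

6.3803


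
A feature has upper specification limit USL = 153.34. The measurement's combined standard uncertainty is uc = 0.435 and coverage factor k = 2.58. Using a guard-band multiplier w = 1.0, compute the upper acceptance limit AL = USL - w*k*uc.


U = k * uc = 2.58 * 0.435 = 1.1223
guard band g = w * U = 1.0 * 1.1223 = 1.1223
AL = USL - g = 153.34 - 1.1223
AL = 152.2177

152.2177


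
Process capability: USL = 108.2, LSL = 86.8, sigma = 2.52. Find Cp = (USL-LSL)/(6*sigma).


Cp = (USL - LSL) / (6 * sigma)
= (108.2 - 86.8) / (6 * 2.52)
= 21.4000 / 15.1200
= 1.4153

1.4153


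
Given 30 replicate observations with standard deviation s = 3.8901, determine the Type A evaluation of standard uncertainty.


u_A = s / sqrt(n)
u_A = 3.8901 / sqrt(30)
u_A = 3.8901 / 5.4772256
u_A = 0.7102

0.7102


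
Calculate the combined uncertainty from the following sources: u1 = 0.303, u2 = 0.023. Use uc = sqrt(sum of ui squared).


uc = sqrt(0.303^2 + 0.023^2)
uc = sqrt(0.092338)
uc = 0.3039

0.3039


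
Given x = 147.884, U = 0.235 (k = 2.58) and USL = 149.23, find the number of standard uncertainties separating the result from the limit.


u = U / k = 0.235 / 2.58 = 0.091085271
margin = |USL - x| = |149.23 - 147.884| = 1.346
z = margin / u = 1.346 / 0.091085271
z = 14.7774

14.7774


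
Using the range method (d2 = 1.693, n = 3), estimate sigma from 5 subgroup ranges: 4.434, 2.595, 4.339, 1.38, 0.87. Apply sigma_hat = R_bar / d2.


R_bar = (4.434 + 2.595 + 4.339 + 1.38 + 0.87) / 5
R_bar = 13.618 / 5 = 2.7236
sigma_hat = R_bar / d2 = 2.7236 / 1.693 = 1.6087

1.6087


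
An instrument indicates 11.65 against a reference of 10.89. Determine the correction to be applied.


Correction = standard - reading
= 10.89 - 11.65
= -0.7600

-0.7600


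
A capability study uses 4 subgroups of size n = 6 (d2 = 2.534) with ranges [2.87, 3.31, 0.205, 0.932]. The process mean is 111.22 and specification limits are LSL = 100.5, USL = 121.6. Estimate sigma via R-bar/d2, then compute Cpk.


R_bar = (2.87 + 3.31 + 0.205 + 0.932) / 4 = 1.82925
sigma = R_bar / d2 = 1.82925 / 2.534 = 0.7218824
Cp = (USL - LSL)/(6*sigma) = (121.6 - 100.5)/(6*0.7218824) = 4.8715
Cpu = (121.6 - 111.22)/(3*0.7218824) = 4.7930
Cpl = (111.22 - 100.5)/(3*0.7218824) = 4.9500
Cpk = min(Cpu, Cpl) = 4.7930

4.7930


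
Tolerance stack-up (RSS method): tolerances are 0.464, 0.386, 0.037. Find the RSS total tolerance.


RSS = sqrt(0.464^2 + 0.386^2 + 0.037^2)
= sqrt(0.365661)
= 0.6047

0.6047


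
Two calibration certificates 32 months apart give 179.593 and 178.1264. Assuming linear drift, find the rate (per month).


rate = (v2 - v1) / months
= (178.1264 - 179.593) / 32
= -1.4666 / 32
= -0.0458

-0.0458


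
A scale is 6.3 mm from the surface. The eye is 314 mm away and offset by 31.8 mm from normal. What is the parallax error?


error = h * offset / d
= 6.3 * 31.8 / 314
= 0.6380

0.6380


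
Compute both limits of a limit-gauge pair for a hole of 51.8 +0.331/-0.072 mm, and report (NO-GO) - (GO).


GO = nominal - lower_tol (smallest hole = maximum material condition)
GO = 51.8 - 0.072 = 51.728
NO-GO = nominal + upper_tol (largest hole = least material condition)
NO-GO = 51.8 + 0.331 = 52.131
spread = NO-GO - GO = 52.131 - 51.728 = 0.4030

0.4030


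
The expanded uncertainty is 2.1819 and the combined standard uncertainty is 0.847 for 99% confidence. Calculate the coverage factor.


k = U / uc
k = 2.1819 / 0.847
k = 2.576

2.576


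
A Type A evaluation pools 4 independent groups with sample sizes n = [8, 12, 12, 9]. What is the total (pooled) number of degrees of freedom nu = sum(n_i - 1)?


nu = sum_i (n_i - 1)
nu = ((8 - 1) + (12 - 1) + (12 - 1) + (9 - 1))
nu = 7 + 11 + 11 + 8
nu = 37

37


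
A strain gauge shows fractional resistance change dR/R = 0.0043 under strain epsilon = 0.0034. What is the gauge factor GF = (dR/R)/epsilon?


GF = (dR/R) / epsilon
= 0.0043 / 0.0034
= 1.2647

1.2647


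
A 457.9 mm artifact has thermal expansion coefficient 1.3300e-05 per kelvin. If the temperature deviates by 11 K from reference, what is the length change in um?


dL = L * alpha * dT
= 457.9 * 1.3300e-05 * 11
= 0.0669908 mm
dL_um = 0.0669908 * 1000 = 66.9908 um

66.9908


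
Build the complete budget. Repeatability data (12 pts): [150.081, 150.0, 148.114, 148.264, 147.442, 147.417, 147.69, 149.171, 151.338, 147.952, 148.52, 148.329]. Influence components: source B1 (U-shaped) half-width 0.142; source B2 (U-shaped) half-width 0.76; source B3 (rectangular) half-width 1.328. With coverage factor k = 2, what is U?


mean = (150.081 + 150.0 + 148.114 + 148.264 + 147.442 + 147.417 + 147.69 + 149.171 + 151.338 + 147.952 + 148.52 + 148.329) / 12 = 148.6931667
s = sqrt(sum((x - mean)^2)/(n-1)) = 1.216899
u_A = s / sqrt(n) = 1.216899 / sqrt(12) = 0.35128848
u_B1 = 0.142 / sqrt(2) = 0.10040916
u_B2 = 0.76 / sqrt(2) = 0.53740115
u_B3 = 1.328 / sqrt(3) = 0.76672116
uc = sqrt(0.35128848^2 + 0.10040916^2 + 0.53740115^2 + 0.76672116^2) = 1.0050607
U = k * uc = 2 * 1.0050607
U = 2.0101

2.0101


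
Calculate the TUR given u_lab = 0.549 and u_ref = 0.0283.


TUR = u_lab / u_ref
= 0.549 / 0.0283
= 19.3993

19.3993


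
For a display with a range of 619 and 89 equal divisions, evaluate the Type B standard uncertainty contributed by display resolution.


resolution = range / divisions
resolution = 619 / 89 = 6.9550562
u_res = resolution / (2*sqrt(3))
u_res = 6.9550562 / 3.4641016
u_res = 2.0078

2.0078


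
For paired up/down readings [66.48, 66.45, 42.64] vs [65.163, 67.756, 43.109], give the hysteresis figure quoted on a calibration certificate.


|66.48 - 65.163| = 1.3170
|66.45 - 67.756| = 1.3060
|42.64 - 43.109| = 0.4690
hysteresis = max(diffs) = 1.3170

1.3170


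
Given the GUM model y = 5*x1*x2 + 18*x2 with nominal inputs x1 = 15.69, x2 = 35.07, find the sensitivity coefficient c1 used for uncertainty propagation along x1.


y = 5*x1*x2 + 18*x2
dy/dx1 = 5*x2
Evaluate at x2 = 35.07: c1 = 5 * 35.07
c1 = 175.3500

175.3500


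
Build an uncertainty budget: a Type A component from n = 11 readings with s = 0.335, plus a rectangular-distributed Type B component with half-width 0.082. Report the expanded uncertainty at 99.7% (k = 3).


u_A = s / sqrt(n) = 0.335 / sqrt(11) = 0.1010063
u_B = half_width / sqrt(3) = 0.082 / sqrt(3) = 0.047342722
uc = sqrt(u_A^2 + u_B^2) = sqrt(0.1010063^2 + 0.047342722^2) = 0.11155091
U = k * uc = 3 * 0.11155091
U = 0.3347

0.3347


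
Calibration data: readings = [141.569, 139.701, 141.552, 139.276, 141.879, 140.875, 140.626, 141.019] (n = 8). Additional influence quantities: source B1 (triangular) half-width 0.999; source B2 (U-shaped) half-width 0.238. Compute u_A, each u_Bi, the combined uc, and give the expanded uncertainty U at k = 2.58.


mean = (141.569 + 139.701 + 141.552 + 139.276 + 141.879 + 140.875 + 140.626 + 141.019) / 8 = 140.812125
s = sqrt(sum((x - mean)^2)/(n-1)) = 0.92072711
u_A = s / sqrt(n) = 0.92072711 / sqrt(8) = 0.32552619
u_B1 = 0.999 / sqrt(6) = 0.40784004
u_B2 = 0.238 / sqrt(2) = 0.16829141
uc = sqrt(0.32552619^2 + 0.40784004^2 + 0.16829141^2) = 0.5482908
U = k * uc = 2.58 * 0.5482908
U = 1.4146

1.4146


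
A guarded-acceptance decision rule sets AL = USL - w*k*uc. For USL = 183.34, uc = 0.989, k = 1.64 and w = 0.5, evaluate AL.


U = k * uc = 1.64 * 0.989 = 1.62196
guard band g = w * U = 0.5 * 1.62196 = 0.81098
AL = USL - g = 183.34 - 0.81098
AL = 182.5290

182.5290


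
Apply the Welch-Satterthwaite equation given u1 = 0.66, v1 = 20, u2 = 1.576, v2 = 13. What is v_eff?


uc = sqrt(u1^2 + u2^2) = sqrt(0.66^2 + 1.576^2) = 1.7086182
v_eff = uc^4 / (u1^4/v1 + u2^4/v2)
= 1.7086182^4 / (0.66^4/20 + 1.576^4/13)
= 8.5227571 / 0.48403685
v_eff = 17.6077

17.6077


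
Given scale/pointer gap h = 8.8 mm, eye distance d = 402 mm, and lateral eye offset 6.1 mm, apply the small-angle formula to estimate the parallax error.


error = h * offset / d
= 8.8 * 6.1 / 402
= 0.1335

0.1335


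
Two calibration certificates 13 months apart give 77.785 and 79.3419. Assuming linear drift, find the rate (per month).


rate = (v2 - v1) / months
= (79.3419 - 77.785) / 13
= 1.5569 / 13
= 0.1198

0.1198


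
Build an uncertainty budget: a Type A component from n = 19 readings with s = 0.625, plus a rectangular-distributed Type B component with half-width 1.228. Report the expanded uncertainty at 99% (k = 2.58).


u_A = s / sqrt(n) = 0.625 / sqrt(19) = 0.14338483
u_B = half_width / sqrt(3) = 1.228 / sqrt(3) = 0.70898613
uc = sqrt(u_A^2 + u_B^2) = sqrt(0.14338483^2 + 0.70898613^2) = 0.72333985
U = k * uc = 2.58 * 0.72333985
U = 1.8662

1.8662


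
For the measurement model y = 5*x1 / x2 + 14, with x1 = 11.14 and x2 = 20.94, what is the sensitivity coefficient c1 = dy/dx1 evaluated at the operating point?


y = 5*x1 / x2 + 14
dy/dx1 = 5/x2
Evaluate at x2 = 20.94: c1 = 5 / 20.94
c1 = 0.2388

0.2388


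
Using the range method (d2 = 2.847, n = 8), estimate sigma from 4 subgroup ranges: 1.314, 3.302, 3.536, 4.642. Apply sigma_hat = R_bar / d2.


R_bar = (1.314 + 3.302 + 3.536 + 4.642) / 4
R_bar = 12.794 / 4 = 3.1985
sigma_hat = R_bar / d2 = 3.1985 / 2.847 = 1.1235

1.1235


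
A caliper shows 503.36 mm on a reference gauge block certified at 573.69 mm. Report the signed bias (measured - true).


Systematic error = measured - true
= 503.36 - 573.69
= -70.3300

-70.3300


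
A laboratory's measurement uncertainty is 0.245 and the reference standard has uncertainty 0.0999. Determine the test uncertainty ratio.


TUR = u_lab / u_ref
= 0.245 / 0.0999
= 2.4525

2.4525


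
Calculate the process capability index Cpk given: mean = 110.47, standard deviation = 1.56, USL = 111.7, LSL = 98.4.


Cpu = (USL - mean) / (3*sigma) = (111.7 - 110.47) / (3*1.56) = 0.2628
Cpl = (mean - LSL) / (3*sigma) = (110.47 - 98.4) / (3*1.56) = 2.5791
Cpk = min(Cpu, Cpl) = 0.2628

0.2628


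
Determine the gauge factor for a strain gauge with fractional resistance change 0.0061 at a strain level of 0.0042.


GF = (dR/R) / epsilon
= 0.0061 / 0.0042
= 1.4524

1.4524


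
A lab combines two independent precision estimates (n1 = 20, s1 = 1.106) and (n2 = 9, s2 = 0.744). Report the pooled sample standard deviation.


s_p = sqrt(((n1-1)*s1^2 + (n2-1)*s2^2) / (n1+n2-2))
numerator = (20-1)*1.106^2 + (9-1)*0.744^2 = 23.241484 + 4.428288 = 27.669772
denominator = 20 + 9 - 2 = 27
s_p^2 = 27.669772 / 27 = 1.0248064
s_p = sqrt(1.0248064) = 1.0123

1.0123


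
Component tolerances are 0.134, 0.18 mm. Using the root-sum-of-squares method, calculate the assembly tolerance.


RSS = sqrt(0.134^2 + 0.18^2)
= sqrt(0.050356)
= 0.2244

0.2244


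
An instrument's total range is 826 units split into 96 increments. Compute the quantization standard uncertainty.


resolution = range / divisions
resolution = 826 / 96 = 8.6041667
u_res = resolution / (2*sqrt(3))
u_res = 8.6041667 / 3.4641016
u_res = 2.4838

2.4838


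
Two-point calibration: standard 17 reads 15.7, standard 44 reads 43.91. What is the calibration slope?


slope = (y2 - y1) / (x2 - x1)
= (43.91 - 15.7) / (44 - 17)
= 28.2100 / 27
= 1.0448

1.0448


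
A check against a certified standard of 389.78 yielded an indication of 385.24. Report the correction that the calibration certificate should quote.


Correction = standard - reading
= 389.78 - 385.24
= 4.5400

4.5400


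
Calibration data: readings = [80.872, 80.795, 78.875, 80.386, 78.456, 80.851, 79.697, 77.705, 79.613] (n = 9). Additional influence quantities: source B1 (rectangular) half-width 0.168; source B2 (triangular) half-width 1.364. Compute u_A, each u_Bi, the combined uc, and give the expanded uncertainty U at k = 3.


mean = (80.872 + 80.795 + 78.875 + 80.386 + 78.456 + 80.851 + 79.697 + 77.705 + 79.613) / 9 = 79.69444444
s = sqrt(sum((x - mean)^2)/(n-1)) = 1.1501898
u_A = s / sqrt(n) = 1.1501898 / sqrt(9) = 0.3833966
u_B1 = 0.168 / sqrt(3) = 0.096994845
u_B2 = 1.364 / sqrt(6) = 0.55685067
uc = sqrt(0.3833966^2 + 0.096994845^2 + 0.55685067^2) = 0.68299606
U = k * uc = 3 * 0.68299606
U = 2.0490

2.0490


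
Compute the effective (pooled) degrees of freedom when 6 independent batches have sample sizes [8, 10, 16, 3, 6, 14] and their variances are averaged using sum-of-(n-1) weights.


nu = sum_i (n_i - 1)
nu = ((8 - 1) + (10 - 1) + (16 - 1) + (3 - 1) + (6 - 1) + (14 - 1))
nu = 7 + 9 + 15 + 2 + 5 + 13
nu = 51

51


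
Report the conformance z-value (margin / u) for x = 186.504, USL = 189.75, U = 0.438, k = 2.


u = U / k = 0.438 / 2 = 0.219
margin = |USL - x| = |189.75 - 186.504| = 3.246
z = margin / u = 3.246 / 0.219
z = 14.8219

14.8219


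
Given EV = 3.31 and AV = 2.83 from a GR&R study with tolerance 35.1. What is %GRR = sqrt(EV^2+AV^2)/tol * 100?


GRR = sqrt(EV^2 + AV^2) = sqrt(3.31^2 + 2.83^2) = 4.3548823
%GRR = GRR / tol * 100 = 4.3548823 / 35.1 * 100
%GRR = 12.4071

12.4071


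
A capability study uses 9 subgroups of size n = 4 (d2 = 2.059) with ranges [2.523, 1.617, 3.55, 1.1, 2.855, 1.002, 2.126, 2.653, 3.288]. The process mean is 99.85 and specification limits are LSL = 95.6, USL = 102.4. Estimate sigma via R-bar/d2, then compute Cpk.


R_bar = (2.523 + 1.617 + 3.55 + 1.1 + 2.855 + 1.002 + 2.126 + 2.653 + 3.288) / 9 = 2.3015556
sigma = R_bar / d2 = 2.3015556 / 2.059 = 1.1178026
Cp = (USL - LSL)/(6*sigma) = (102.4 - 95.6)/(6*1.1178026) = 1.0139
Cpu = (102.4 - 99.85)/(3*1.1178026) = 0.7604
Cpl = (99.85 - 95.6)/(3*1.1178026) = 1.2674
Cpk = min(Cpu, Cpl) = 0.7604

0.7604


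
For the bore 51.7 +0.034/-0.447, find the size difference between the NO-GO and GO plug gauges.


GO = nominal - lower_tol (smallest hole = maximum material condition)
GO = 51.7 - 0.447 = 51.253
NO-GO = nominal + upper_tol (largest hole = least material condition)
NO-GO = 51.7 + 0.034 = 51.734
spread = NO-GO - GO = 51.734 - 51.253 = 0.4810

0.4810


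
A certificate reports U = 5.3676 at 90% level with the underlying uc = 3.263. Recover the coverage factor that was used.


k = U / uc
k = 5.3676 / 3.263
k = 1.645

1.645


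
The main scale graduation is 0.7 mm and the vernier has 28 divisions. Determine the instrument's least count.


LC = MSD / n_div
= 0.7 / 28
= 0.0250

0.0250


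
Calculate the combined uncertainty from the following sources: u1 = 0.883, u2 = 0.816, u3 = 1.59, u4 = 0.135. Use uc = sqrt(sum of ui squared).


uc = sqrt(0.883^2 + 0.816^2 + 1.59^2 + 0.135^2)
uc = sqrt(3.99187)
uc = 1.9980

1.9980


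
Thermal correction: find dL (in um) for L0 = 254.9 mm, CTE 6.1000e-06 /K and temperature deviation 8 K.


dL = L * alpha * dT
= 254.9 * 6.1000e-06 * 8
= 0.0124391 mm
dL_um = 0.0124391 * 1000 = 12.4391 um

12.4391


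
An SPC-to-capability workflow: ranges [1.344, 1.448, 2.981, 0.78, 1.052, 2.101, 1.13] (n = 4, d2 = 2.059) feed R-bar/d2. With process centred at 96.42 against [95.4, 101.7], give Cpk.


R_bar = (1.344 + 1.448 + 2.981 + 0.78 + 1.052 + 2.101 + 1.13) / 7 = 1.548
sigma = R_bar / d2 = 1.548 / 2.059 = 0.75182127
Cp = (USL - LSL)/(6*sigma) = (101.7 - 95.4)/(6*0.75182127) = 1.3966
Cpu = (101.7 - 96.42)/(3*0.75182127) = 2.3410
Cpl = (96.42 - 95.4)/(3*0.75182127) = 0.4522
Cpk = min(Cpu, Cpl) = 0.4522

0.4522


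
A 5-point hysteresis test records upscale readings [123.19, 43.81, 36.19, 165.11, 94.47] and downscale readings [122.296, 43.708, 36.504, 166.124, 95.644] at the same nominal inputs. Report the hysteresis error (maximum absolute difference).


|123.19 - 122.296| = 0.8940
|43.81 - 43.708| = 0.1020
|36.19 - 36.504| = 0.3140
|165.11 - 166.124| = 1.0140
|94.47 - 95.644| = 1.1740
hysteresis = max(diffs) = 1.1740

1.1740


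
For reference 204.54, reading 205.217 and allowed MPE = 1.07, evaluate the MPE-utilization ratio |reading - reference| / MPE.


e = indication - reference = 205.217 - 204.54 = 0.6770
|e| = 0.6770
ratio = |e| / MPE = 0.6770 / 1.07
ratio = 0.6327

0.6327


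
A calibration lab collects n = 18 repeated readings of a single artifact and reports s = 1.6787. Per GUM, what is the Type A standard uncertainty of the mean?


u_A = s / sqrt(n)
u_A = 1.6787 / sqrt(18)
u_A = 1.6787 / 4.2426407
u_A = 0.3957

0.3957


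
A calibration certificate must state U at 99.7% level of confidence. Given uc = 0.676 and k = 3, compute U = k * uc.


U = k * uc
U = 3 * 0.676
U = 2.0280

2.0280


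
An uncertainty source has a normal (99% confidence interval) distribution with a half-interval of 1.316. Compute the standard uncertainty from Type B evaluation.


u_B = half_width / 2.576
u_B = 1.316 / 2.576
u_B = 0.5109

0.5109


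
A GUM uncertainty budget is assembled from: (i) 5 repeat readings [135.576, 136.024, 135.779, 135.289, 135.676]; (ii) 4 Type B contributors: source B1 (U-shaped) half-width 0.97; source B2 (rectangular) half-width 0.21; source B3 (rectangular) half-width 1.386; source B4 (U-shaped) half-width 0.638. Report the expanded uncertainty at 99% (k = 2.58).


mean = (135.576 + 136.024 + 135.779 + 135.289 + 135.676) / 5 = 135.6688
s = sqrt(sum((x - mean)^2)/(n-1)) = 0.26982531
u_A = s / sqrt(n) = 0.26982531 / sqrt(5) = 0.12066955
u_B1 = 0.97 / sqrt(2) = 0.68589358
u_B2 = 0.21 / sqrt(3) = 0.12124356
u_B3 = 1.386 / sqrt(3) = 0.80020747
u_B4 = 0.638 / sqrt(2) = 0.45113413
uc = sqrt(0.12066955^2 + 0.68589358^2 + 0.12124356^2 + 0.80020747^2 + 0.45113413^2) = 1.1591226
U = k * uc = 2.58 * 1.1591226
U = 2.9905

2.9905


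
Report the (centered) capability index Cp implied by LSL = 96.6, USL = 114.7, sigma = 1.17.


Cp = (USL - LSL) / (6 * sigma)
= (114.7 - 96.6) / (6 * 1.17)
= 18.1000 / 7.0200
= 2.5783

2.5783


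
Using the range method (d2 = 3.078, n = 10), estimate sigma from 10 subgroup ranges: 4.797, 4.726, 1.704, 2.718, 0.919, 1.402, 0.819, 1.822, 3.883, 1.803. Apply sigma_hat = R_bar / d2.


R_bar = (4.797 + 4.726 + 1.704 + 2.718 + 0.919 + 1.402 + 0.819 + 1.822 + 3.883 + 1.803) / 10
R_bar = 24.593 / 10 = 2.4593
sigma_hat = R_bar / d2 = 2.4593 / 3.078 = 0.7990

0.7990


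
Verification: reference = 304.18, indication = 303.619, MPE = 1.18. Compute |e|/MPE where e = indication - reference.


e = indication - reference = 303.619 - 304.18 = -0.5610
|e| = 0.5610
ratio = |e| / MPE = 0.5610 / 1.18
ratio = 0.4754

0.4754


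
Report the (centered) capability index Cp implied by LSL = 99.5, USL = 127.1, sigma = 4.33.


Cp = (USL - LSL) / (6 * sigma)
= (127.1 - 99.5) / (6 * 4.33)
= 27.6000 / 25.9800
= 1.0624

1.0624


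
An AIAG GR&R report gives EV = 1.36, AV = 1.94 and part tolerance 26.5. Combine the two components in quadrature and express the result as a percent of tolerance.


GRR = sqrt(EV^2 + AV^2) = sqrt(1.36^2 + 1.94^2) = 2.3692193
%GRR = GRR / tol * 100 = 2.3692193 / 26.5 * 100
%GRR = 8.9405

8.9405


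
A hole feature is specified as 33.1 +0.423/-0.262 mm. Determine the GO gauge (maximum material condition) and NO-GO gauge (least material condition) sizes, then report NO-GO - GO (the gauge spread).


GO = nominal - lower_tol (smallest hole = maximum material condition)
GO = 33.1 - 0.262 = 32.838
NO-GO = nominal + upper_tol (largest hole = least material condition)
NO-GO = 33.1 + 0.423 = 33.523
spread = NO-GO - GO = 33.523 - 32.838 = 0.6850

0.6850


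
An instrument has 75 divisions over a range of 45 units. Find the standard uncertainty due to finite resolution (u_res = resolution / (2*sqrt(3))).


resolution = range / divisions
resolution = 45 / 75 = 0.6
u_res = resolution / (2*sqrt(3))
u_res = 0.6 / 3.4641016
u_res = 0.1732

0.1732


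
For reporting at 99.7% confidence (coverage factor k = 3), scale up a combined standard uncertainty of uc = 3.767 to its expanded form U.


U = k * uc
U = 3 * 3.767
U = 11.3010

11.3010


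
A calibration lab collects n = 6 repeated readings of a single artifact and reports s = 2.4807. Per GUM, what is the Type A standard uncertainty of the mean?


u_A = s / sqrt(n)
u_A = 2.4807 / sqrt(6)
u_A = 2.4807 / 2.4494897
u_A = 1.0127

1.0127


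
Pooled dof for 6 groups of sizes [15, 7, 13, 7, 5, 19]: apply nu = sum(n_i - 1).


nu = sum_i (n_i - 1)
nu = ((15 - 1) + (7 - 1) + (13 - 1) + (7 - 1) + (5 - 1) + (19 - 1))
nu = 14 + 6 + 12 + 6 + 4 + 18
nu = 60

60


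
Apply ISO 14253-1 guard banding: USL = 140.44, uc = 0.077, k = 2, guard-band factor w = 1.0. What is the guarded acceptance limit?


U = k * uc = 2 * 0.077 = 0.154
guard band g = w * U = 1.0 * 0.154 = 0.154
AL = USL - g = 140.44 - 0.154
AL = 140.2860

140.2860


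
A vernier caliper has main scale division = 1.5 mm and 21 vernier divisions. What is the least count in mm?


LC = MSD / n_div
= 1.5 / 21
= 0.0714

0.0714


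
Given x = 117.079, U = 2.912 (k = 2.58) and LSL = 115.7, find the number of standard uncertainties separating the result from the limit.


u = U / k = 2.912 / 2.58 = 1.1286822
margin = |LSL - x| = |115.7 - 117.079| = 1.379
z = margin / u = 1.379 / 1.1286822
z = 1.2218

1.2218


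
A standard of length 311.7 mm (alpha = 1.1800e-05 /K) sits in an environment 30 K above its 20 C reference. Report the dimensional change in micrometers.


dL = L * alpha * dT
= 311.7 * 1.1800e-05 * 30
= 0.1103418 mm
dL_um = 0.1103418 * 1000 = 110.3418 um

110.3418


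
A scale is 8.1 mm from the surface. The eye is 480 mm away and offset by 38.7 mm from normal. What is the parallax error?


error = h * offset / d
= 8.1 * 38.7 / 480
= 0.6531

0.6531


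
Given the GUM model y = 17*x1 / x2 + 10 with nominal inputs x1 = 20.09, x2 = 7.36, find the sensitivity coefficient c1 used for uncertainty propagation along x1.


y = 17*x1 / x2 + 10
dy/dx1 = 17/x2
Evaluate at x2 = 7.36: c1 = 17 / 7.36
c1 = 2.3098

2.3098


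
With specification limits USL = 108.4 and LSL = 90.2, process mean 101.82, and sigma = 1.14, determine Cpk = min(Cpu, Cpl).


Cpu = (USL - mean) / (3*sigma) = (108.4 - 101.82) / (3*1.14) = 1.9240
Cpl = (mean - LSL) / (3*sigma) = (101.82 - 90.2) / (3*1.14) = 3.3977
Cpk = min(Cpu, Cpl) = 1.9240

1.9240


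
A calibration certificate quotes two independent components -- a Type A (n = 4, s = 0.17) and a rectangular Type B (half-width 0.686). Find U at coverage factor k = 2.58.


u_A = s / sqrt(n) = 0.17 / sqrt(4) = 0.085
u_B = half_width / sqrt(3) = 0.686 / sqrt(3) = 0.39606228
uc = sqrt(u_A^2 + u_B^2) = sqrt(0.085^2 + 0.39606228^2) = 0.40508065
U = k * uc = 2.58 * 0.40508065
U = 1.0451

1.0451


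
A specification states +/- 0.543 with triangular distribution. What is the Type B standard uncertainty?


u_B = half_width / sqrt(6)
u_B = 0.543 / 2.4494897
u_B = 0.2217

0.2217


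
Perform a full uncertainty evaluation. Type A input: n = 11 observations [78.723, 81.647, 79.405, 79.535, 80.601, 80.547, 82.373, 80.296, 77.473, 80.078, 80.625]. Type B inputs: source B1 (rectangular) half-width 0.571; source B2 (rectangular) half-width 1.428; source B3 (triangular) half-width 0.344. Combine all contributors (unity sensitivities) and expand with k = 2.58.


mean = (78.723 + 81.647 + 79.405 + 79.535 + 80.601 + 80.547 + 82.373 + 80.296 + 77.473 + 80.078 + 80.625) / 11 = 80.11845455
s = sqrt(sum((x - mean)^2)/(n-1)) = 1.3386872
u_A = s / sqrt(n) = 1.3386872 / sqrt(11) = 0.40362938
u_B1 = 0.571 / sqrt(3) = 0.329667
u_B2 = 1.428 / sqrt(3) = 0.82445618
u_B3 = 0.344 / sqrt(6) = 0.14043741
uc = sqrt(0.40362938^2 + 0.329667^2 + 0.82445618^2 + 0.14043741^2) = 0.98541751
U = k * uc = 2.58 * 0.98541751
U = 2.5424

2.5424


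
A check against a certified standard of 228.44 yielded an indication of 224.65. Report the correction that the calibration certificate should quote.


Correction = standard - reading
= 228.44 - 224.65
= 3.7900

3.7900


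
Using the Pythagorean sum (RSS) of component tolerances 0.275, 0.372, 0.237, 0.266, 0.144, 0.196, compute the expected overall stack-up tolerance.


RSS = sqrt(0.275^2 + 0.372^2 + 0.237^2 + 0.266^2 + 0.144^2 + 0.196^2)
= sqrt(0.400086)
= 0.6325

0.6325


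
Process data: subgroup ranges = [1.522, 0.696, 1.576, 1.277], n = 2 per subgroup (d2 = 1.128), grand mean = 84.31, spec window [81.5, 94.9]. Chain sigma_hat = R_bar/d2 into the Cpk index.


R_bar = (1.522 + 0.696 + 1.576 + 1.277) / 4 = 1.26775
sigma = R_bar / d2 = 1.26775 / 1.128 = 1.1238918
Cp = (USL - LSL)/(6*sigma) = (94.9 - 81.5)/(6*1.1238918) = 1.9871
Cpu = (94.9 - 84.31)/(3*1.1238918) = 3.1409
Cpl = (84.31 - 81.5)/(3*1.1238918) = 0.8334
Cpk = min(Cpu, Cpl) = 0.8334

0.8334


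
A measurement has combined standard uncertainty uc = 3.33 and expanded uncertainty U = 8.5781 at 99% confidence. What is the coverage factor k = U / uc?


k = U / uc
k = 8.5781 / 3.33
k = 2.576

2.576


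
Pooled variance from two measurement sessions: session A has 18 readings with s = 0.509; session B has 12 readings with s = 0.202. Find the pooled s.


s_p = sqrt(((n1-1)*s1^2 + (n2-1)*s2^2) / (n1+n2-2))
numerator = (18-1)*0.509^2 + (12-1)*0.202^2 = 4.404377 + 0.448844 = 4.853221
denominator = 18 + 12 - 2 = 28
s_p^2 = 4.853221 / 28 = 0.17332932
s_p = sqrt(0.17332932) = 0.4163

0.4163
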